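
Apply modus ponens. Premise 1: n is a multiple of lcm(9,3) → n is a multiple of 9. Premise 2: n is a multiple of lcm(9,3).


Modus ponens: from (P → Q) and P, infer Q.
P = 'n is a multiple of lcm(9,3)' is asserted, and P → Q holds, so Q follows.

n is a multiple of 9.


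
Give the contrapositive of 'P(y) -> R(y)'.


The contrapositive of (P → Q) is (¬Q → ¬P); it is logically equivalent to the original.
Here P = 'P(y)' and Q = 'R(y)'.

If not (R(y)), then not (P(y)).


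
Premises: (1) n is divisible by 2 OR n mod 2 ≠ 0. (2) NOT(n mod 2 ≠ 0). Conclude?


Disjunctive syllogism: from (P ∨ Q) and ¬P, infer Q.
One disjunct, 'n mod 2 ≠ 0', is ruled out; the other must hold.

n is divisible by 2


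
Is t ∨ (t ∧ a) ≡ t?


Compare truth tables:
a | t | φ | ψ
-------------
F | F | F | F
T | F | F | F
F | T | T | T
T | T | T | T
The columns φ and ψ agree on every row.

Yes, they are logically equivalent.


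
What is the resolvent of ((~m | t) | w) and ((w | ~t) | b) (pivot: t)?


The clauses contain complementary literals t and ~t.
Resolution eliminates this pair and disjoins the remaining literals (merging duplicates).

((w | ~m) | b)


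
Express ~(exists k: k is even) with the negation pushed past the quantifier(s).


¬(forall x: φ) = exists x: ¬φ, and ¬(exists x: φ) = forall x: ¬φ.
Apply to the existential statement.

forall k: ~(k is even)


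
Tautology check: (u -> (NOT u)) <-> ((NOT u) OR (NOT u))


Build the truth table over {u}:
u | φ
-----
F | T
T | T
Every row evaluates to true.

Yes, it is a tautology.


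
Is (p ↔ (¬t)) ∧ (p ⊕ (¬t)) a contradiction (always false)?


Truth table over {p, t}:
p | t | φ
---------
F | F | F
T | F | F
F | T | F
T | T | F
Every row is false.

Yes, it is a contradiction.


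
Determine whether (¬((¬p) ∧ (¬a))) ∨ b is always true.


Build the truth table over {a, b, p}:
a | b | p | φ
-------------
F | F | F | F
T | F | F | T
F | T | F | T
T | T | F | T
F | F | T | T
T | F | T | T
F | T | T | T
T | T | T | T
Counterexample at row 1: with a=F, b=F, p=F, the formula is F.

No, it is not a tautology.


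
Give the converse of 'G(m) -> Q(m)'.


The converse of (P → Q) is (Q → P). It is not in general equivalent to the original.
Here P = 'G(m)' and Q = 'Q(m)'.

If Q(m), then G(m).


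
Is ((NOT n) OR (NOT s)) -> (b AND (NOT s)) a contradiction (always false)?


Truth table over {b, n, s}:
b | n | s | φ
-------------
F | F | F | F
T | F | F | T
F | T | F | F
T | T | F | T
F | F | T | F
T | F | T | F
F | T | T | T
T | T | T | T
Satisfying assignment at row 2: b=T, n=F, s=F gives T.

No, it is not a contradiction.


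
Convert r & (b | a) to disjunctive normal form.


Step 1: Distribute ∧ over ∨: r ∧ (b ∨ a) = (r ∧ b) ∨ (r ∧ a).

(r & b) | (r & a)


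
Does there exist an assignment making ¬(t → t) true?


Check all 2 assignments over {t}:
t | φ
-----
F | F
T | F
No assignment makes the formula true.

Unsatisfiable.


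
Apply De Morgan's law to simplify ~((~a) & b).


De Morgan: the negation of a conjunction is the disjunction of the negations.
Distribute ~ across &, flipping it to |, and negate each literal.

a | (~b)


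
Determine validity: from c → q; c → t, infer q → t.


This is (no valid rule). There exist truth assignments where the premises are all true but the conclusion is false.

Invalid.


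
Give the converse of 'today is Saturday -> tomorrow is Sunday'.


The converse of (P → Q) is (Q → P). It is not in general equivalent to the original.
Here P = 'today is Saturday' and Q = 'tomorrow is Sunday'.

If tomorrow is Sunday, then today is Saturday.


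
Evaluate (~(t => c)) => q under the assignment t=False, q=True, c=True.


Substitute t=False, q=True, c=True:
t => c = False => True = True
~(t => c) = False
(~(t => c)) => q = False => True = True

True


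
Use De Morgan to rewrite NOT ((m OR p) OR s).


De Morgan: the negation of a disjunction is the conjunction of the negations.
Distribute NOT across OR, flipping it to AND, and negate each literal.

((NOT m) AND (NOT p)) AND (NOT s)


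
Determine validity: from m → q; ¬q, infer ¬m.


This matches the form of modus tollens: the conclusion follows in every model of the premises.

Valid.


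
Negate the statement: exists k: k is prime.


¬(forall x: φ) = exists x: ¬φ, and ¬(exists x: φ) = forall x: ¬φ.
Apply to the existential statement.

forall k: ~(k is prime)


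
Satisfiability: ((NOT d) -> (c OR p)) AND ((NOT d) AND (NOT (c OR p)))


Check all 8 assignments over {c, d, p}:
c | d | p | φ
-------------
F | F | F | F
T | F | F | F
F | T | F | F
T | T | F | F
F | F | T | F
T | F | T | F
F | T | T | F
T | T | T | F
No assignment makes the formula true.

Unsatisfiable.


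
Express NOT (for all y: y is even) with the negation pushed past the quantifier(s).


¬(for all x: φ) = there exists x: ¬φ, and ¬(there exists x: φ) = for all x: ¬φ.
Apply to the universal statement.

there exists y: NOT(y is even)


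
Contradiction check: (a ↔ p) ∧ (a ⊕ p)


Truth table over {a, p}:
a | p | φ
---------
F | F | F
T | F | F
F | T | F
T | T | F
Every row is false.

Yes, it is a contradiction.


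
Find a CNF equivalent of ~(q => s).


Step 1: Rewrite q → s as ¬q ∨ s.
Step 2: Negate: ¬(¬q ∨ s) = q ∧ ¬s (De Morgan + double negation).

q & (~s)


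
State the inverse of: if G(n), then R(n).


The inverse of (P → Q) is (¬P → ¬Q). It is equivalent to the converse, not to the original.
Here P = 'G(n)' and Q = 'R(n)'.

If not (G(n)), then not (R(n)).


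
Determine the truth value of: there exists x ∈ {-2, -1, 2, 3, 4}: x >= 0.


Evaluate the predicate on each element: -2:F, -1:F, 2:T, 3:T, 4:T.
Witness x = 2 satisfies the predicate.

T


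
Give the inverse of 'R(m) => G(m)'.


The inverse of (P → Q) is (¬P → ¬Q). It is equivalent to the converse, not to the original.
Here P = 'R(m)' and Q = 'G(m)'.

If not (R(m)), then not (G(m)).


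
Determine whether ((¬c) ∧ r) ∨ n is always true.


Build the truth table over {c, n, r}:
c | n | r | φ
-------------
F | F | F | F
T | F | F | F
F | T | F | T
T | T | F | T
F | F | T | T
T | F | T | F
F | T | T | T
T | T | T | T
Counterexample at row 1: with c=F, n=F, r=F, the formula is F.

No, it is not a tautology.


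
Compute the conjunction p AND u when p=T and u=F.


Conjunction is true only when both operands are true.
Substitute: p=T, u=F.
T AND F evaluates to F.

F


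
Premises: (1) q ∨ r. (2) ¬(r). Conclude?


Disjunctive syllogism: from (P ∨ Q) and ¬P, infer Q.
One disjunct, 'r', is ruled out; the other must hold.

q


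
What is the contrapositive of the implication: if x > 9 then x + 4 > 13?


The contrapositive of (P → Q) is (¬Q → ¬P); it is logically equivalent to the original.
Here P = 'x > 9' and Q = 'x + 4 > 13'.

If not (x + 4 > 13), then not (x > 9).


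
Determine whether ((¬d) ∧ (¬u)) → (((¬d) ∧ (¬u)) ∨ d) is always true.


Build the truth table over {d, u}:
d | u | φ
---------
F | F | T
T | F | T
F | T | T
T | T | T
Every row evaluates to true.

Yes, it is a tautology.


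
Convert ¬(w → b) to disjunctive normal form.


Step 1: Rewrite implication then negate: ¬(¬w ∨ b) = w ∧ ¬b.

w ∧ (¬b)


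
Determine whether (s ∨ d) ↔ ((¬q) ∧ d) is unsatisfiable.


Truth table over {d, q, s}:
d | q | s | φ
-------------
F | F | F | T
T | F | F | T
F | T | F | T
T | T | F | F
F | F | T | F
T | F | T | T
F | T | T | F
T | T | T | F
Satisfying assignment at row 1: d=F, q=F, s=F gives T.

No, it is not a contradiction.


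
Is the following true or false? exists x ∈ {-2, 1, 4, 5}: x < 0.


Evaluate the predicate on each element: -2:True, 1:False, 4:False, 5:False.
Witness x = -2 satisfies the predicate.

True


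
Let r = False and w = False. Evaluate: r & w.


Conjunction is true only when both operands are true.
Substitute: r=False, w=False.
False & False evaluates to False.

False


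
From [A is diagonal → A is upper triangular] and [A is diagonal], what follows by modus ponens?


Modus ponens: from (P → Q) and P, infer Q.
P = 'A is diagonal' is asserted, and P → Q holds, so Q follows.

A is upper triangular.


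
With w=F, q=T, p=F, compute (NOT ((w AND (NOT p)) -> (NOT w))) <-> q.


Substitute w=F, q=T, p=F:
NOT p = T
w AND (NOT p) = F AND T = F
NOT w = T
(w AND (NOT p)) -> (NOT w) = F -> T = T
NOT ((w AND (NOT p)) -> (NOT w)) = F
(NOT ((w AND (NOT p)) -> (NOT w))) <-> q = F <-> T = F

F


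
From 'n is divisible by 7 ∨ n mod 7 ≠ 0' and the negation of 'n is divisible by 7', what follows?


Disjunctive syllogism: from (P ∨ Q) and ¬P, infer Q.
One disjunct, 'n is divisible by 7', is ruled out; the other must hold.

n mod 7 ≠ 0


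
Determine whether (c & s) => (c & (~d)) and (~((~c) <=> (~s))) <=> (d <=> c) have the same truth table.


Compare truth tables:
c | d | s | φ | ψ
-----------------
False | False | False | True | False
True | False | False | True | False
False | True | False | True | True
True | True | False | True | True
False | False | True | True | True
True | False | True | True | True
False | True | True | True | False
True | True | True | False | False
They differ at row 1 (c=False, d=False, s=False): φ=True but ψ=False.

No, they are not logically equivalent.


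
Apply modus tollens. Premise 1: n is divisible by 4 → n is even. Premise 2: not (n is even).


Modus tollens: from (P → Q) and ¬Q, infer ¬P.
Q = 'n is even' is denied; since P → Q, P must also fail.

Not (n is divisible by 4).


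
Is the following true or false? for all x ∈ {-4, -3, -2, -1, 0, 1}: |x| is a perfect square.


Evaluate the predicate on each element: -4:T, -3:F, -2:F, -1:T, 0:T, 1:T.
Counterexample x = -3 fails the predicate.

F


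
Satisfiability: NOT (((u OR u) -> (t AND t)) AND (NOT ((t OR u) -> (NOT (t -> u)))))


Search for a satisfying assignment over {t, u}.
Try t=F, u=F: the formula evaluates to T.
A satisfying assignment exists.

Satisfiable.


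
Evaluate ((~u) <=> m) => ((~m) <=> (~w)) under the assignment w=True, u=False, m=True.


Substitute w=True, u=False, m=True:
~u = True
(~u) <=> m = True <=> True = True
~m = False
~w = False
(~m) <=> (~w) = False <=> False = True
((~u) <=> m) => ((~m) <=> (~w)) = True => True = True

True


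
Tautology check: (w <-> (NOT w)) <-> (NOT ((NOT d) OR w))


Build the truth table over {d, w}:
d | w | φ
---------
F | F | T
T | F | F
F | T | T
T | T | T
Counterexample at row 2: with d=T, w=F, the formula is F.

No, it is not a tautology.


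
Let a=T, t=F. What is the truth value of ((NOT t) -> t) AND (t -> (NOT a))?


Substitute a=T, t=F:
NOT t = T
(NOT t) -> t = T -> F = F
NOT a = F
t -> (NOT a) = F -> F = T
((NOT t) -> t) AND (t -> (NOT a)) = F AND T = F

F


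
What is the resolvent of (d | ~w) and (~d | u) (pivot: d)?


The clauses contain complementary literals d and ~d.
Resolution eliminates this pair and disjoins the remaining literals (merging duplicates).

(~w | u)


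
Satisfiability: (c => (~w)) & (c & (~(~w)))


Check all 4 assignments over {c, w}:
c | w | φ
---------
False | False | False
True | False | False
False | True | False
True | True | False
No assignment makes the formula true.

Unsatisfiable.


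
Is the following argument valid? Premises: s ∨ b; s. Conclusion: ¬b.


This is affirming a disjunct (fallacy). There exist truth assignments where the premises are all true but the conclusion is false.

Invalid.


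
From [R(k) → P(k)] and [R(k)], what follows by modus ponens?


Modus ponens: from (P → Q) and P, infer Q.
P = 'R(k)' is asserted, and P → Q holds, so Q follows.

P(k).


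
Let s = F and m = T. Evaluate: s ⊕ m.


Exclusive or is true when exactly one operand is true.
Substitute: s=F, m=T.
F ⊕ T evaluates to T.

T


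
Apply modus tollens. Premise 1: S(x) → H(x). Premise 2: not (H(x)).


Modus tollens: from (P → Q) and ¬Q, infer ¬P.
Q = 'H(x)' is denied; since P → Q, P must also fail.

Not (S(x)).


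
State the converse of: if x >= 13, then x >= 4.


The converse of (P → Q) is (Q → P). It is not in general equivalent to the original.
Here P = 'x >= 13' and Q = 'x >= 4'.

If x >= 4, then x >= 13.


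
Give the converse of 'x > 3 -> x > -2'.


The converse of (P → Q) is (Q → P). It is not in general equivalent to the original.
Here P = 'x > 3' and Q = 'x > -2'.

If x > -2, then x > 3.


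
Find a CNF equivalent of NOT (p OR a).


Step 1: Apply De Morgan: ¬(p ∨ a) = ¬p ∧ ¬a.

(NOT p) AND (NOT a)


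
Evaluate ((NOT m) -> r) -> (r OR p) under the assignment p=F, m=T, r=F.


Substitute p=F, m=T, r=F:
NOT m = F
(NOT m) -> r = F -> F = T
r OR p = F OR F = F
((NOT m) -> r) -> (r OR p) = T -> F = F

F


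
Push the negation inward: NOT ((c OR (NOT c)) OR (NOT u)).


De Morgan: the negation of a disjunction is the conjunction of the negations.
Distribute NOT across OR, flipping it to AND, and negate each literal.

((NOT c) AND c) AND u


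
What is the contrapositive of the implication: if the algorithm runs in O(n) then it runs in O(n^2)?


The contrapositive of (P → Q) is (¬Q → ¬P); it is logically equivalent to the original.
Here P = 'the algorithm runs in O(n)' and Q = 'it runs in O(n^2)'.

If not (it runs in O(n^2)), then not (the algorithm runs in O(n)).


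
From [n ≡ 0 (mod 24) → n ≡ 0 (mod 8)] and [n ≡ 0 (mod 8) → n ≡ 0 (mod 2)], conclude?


Hypothetical syllogism: from (P → Q) and (Q → R), infer (P → R).
Chain the two implications through the shared middle term 'n ≡ 0 (mod 8)'.

n ≡ 0 (mod 24) → n ≡ 0 (mod 2)


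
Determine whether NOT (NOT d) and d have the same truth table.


Compare truth tables:
d | φ | ψ
---------
F | F | F
T | T | T
The columns φ and ψ agree on every row.

Yes, they are logically equivalent.


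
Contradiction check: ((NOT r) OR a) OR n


Truth table over {a, n, r}:
a | n | r | φ
-------------
F | F | F | T
T | F | F | T
F | T | F | T
T | T | F | T
F | F | T | F
T | F | T | T
F | T | T | T
T | T | T | T
Satisfying assignment at row 1: a=F, n=F, r=F gives T.

No, it is not a contradiction.


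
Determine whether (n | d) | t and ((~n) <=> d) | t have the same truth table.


Compare truth tables:
d | n | t | φ | ψ
-----------------
False | False | False | False | False
True | False | False | True | True
False | True | False | True | True
True | True | False | True | False
False | False | True | True | True
True | False | True | True | True
False | True | True | True | True
True | True | True | True | True
They differ at row 4 (d=True, n=True, t=False): φ=True but ψ=False.

No, they are not logically equivalent.


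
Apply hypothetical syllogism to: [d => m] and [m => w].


Hypothetical syllogism: from (P → Q) and (Q → R), infer (P → R).
Chain the two implications through the shared middle term 'm'.

d => w


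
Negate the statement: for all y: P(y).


¬(for all x: φ) = there exists x: ¬φ, and ¬(there exists x: φ) = for all x: ¬φ.
Apply to the universal statement.

there exists y: NOT(P(y))


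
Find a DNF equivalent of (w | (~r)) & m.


Step 1: Distribute ∧ over ∨: (w ∨ (¬r)) ∧ m = (w ∧ m) ∨ ((¬r) ∧ m).

(w & m) | ((~r) & m)


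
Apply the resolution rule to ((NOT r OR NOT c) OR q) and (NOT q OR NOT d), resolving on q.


The clauses contain complementary literals q and NOTq.
Resolution eliminates this pair and disjoins the remaining literals (merging duplicates).

((NOT c OR NOT r) OR NOT d)


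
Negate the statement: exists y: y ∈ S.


¬(forall x: φ) = exists x: ¬φ, and ¬(exists x: φ) = forall x: ¬φ.
Apply to the existential statement.

forall y: ~(y ∈ S)


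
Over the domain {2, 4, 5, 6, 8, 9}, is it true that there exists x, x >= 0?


Evaluate the predicate on each element: 2:T, 4:T, 5:T, 6:T, 8:T, 9:T.
Witness x = 2 satisfies the predicate.

T


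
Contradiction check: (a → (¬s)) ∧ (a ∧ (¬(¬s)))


Truth table over {a, s}:
a | s | φ
---------
F | F | F
T | F | F
F | T | F
T | T | F
Every row is false.

Yes, it is a contradiction.


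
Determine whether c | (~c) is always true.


Build the truth table over {c}:
c | φ
-----
False | True
True | True
Every row evaluates to true.

Yes, it is a tautology.


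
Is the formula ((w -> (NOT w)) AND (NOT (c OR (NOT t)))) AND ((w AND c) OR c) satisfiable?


Check all 8 assignments over {c, t, w}:
c | t | w | φ
-------------
F | F | F | F
T | F | F | F
F | T | F | F
T | T | F | F
F | F | T | F
T | F | T | F
F | T | T | F
T | T | T | F
No assignment makes the formula true.

Unsatisfiable.


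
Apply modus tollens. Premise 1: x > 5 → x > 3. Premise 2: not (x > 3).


Modus tollens: from (P → Q) and ¬Q, infer ¬P.
Q = 'x > 3' is denied; since P → Q, P must also fail.

Not (x > 5).


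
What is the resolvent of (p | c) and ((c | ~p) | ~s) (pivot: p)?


The clauses contain complementary literals p and ~p.
Resolution eliminates this pair and disjoins the remaining literals (merging duplicates).

(c | ~s)


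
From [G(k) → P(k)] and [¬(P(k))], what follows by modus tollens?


Modus tollens: from (P → Q) and ¬Q, infer ¬P.
Q = 'P(k)' is denied; since P → Q, P must also fail.

Not (G(k)).


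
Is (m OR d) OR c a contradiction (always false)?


Truth table over {c, d, m}:
c | d | m | φ
-------------
F | F | F | F
T | F | F | T
F | T | F | T
T | T | F | T
F | F | T | T
T | F | T | T
F | T | T | T
T | T | T | T
Satisfying assignment at row 2: c=T, d=F, m=F gives T.

No, it is not a contradiction.


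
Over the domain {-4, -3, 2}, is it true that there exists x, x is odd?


Evaluate the predicate on each element: -4:F, -3:T, 2:F.
Witness x = -3 satisfies the predicate.

T


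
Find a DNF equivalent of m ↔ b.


Step 1: m ↔ b is true exactly when both agree: (m ∧ b) ∨ (¬m ∧ ¬b).

(m ∧ b) ∨ ((¬m) ∧ (¬b))


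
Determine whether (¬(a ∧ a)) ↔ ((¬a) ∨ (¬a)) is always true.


Build the truth table over {a}:
a | φ
-----
F | T
T | T
Every row evaluates to true.

Yes, it is a tautology.


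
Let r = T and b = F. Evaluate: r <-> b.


Biconditional is true when both operands have the same truth value.
Substitute: r=T, b=F.
T <-> F evaluates to F.

F


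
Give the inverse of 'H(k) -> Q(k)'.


The inverse of (P → Q) is (¬P → ¬Q). It is equivalent to the converse, not to the original.
Here P = 'H(k)' and Q = 'Q(k)'.

If not (H(k)), then not (Q(k)).


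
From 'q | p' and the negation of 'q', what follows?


Disjunctive syllogism: from (P ∨ Q) and ¬P, infer Q.
One disjunct, 'q', is ruled out; the other must hold.

p


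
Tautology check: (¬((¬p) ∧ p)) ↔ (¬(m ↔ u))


Build the truth table over {m, p, u}:
m | p | u | φ
-------------
F | F | F | F
T | F | F | T
F | T | F | F
T | T | F | T
F | F | T | T
T | F | T | F
F | T | T | T
T | T | T | F
Counterexample at row 1: with m=F, p=F, u=F, the formula is F.

No, it is not a tautology.


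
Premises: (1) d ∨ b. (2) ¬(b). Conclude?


Disjunctive syllogism: from (P ∨ Q) and ¬P, infer Q.
One disjunct, 'b', is ruled out; the other must hold.

d


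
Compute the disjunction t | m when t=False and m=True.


Disjunction is false only when both operands are false.
Substitute: t=False, m=True.
False | True evaluates to True.

True


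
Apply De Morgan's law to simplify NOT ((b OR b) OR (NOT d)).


De Morgan: the negation of a disjunction is the conjunction of the negations.
Distribute NOT across OR, flipping it to AND, and negate each literal.

((NOT b) AND (NOT b)) AND d


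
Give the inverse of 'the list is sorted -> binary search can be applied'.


The inverse of (P → Q) is (¬P → ¬Q). It is equivalent to the converse, not to the original.
Here P = 'the list is sorted' and Q = 'binary search can be applied'.

If not (the list is sorted), then not (binary search can be applied).


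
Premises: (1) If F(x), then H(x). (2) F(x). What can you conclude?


Modus ponens: from (P → Q) and P, infer Q.
P = 'F(x)' is asserted, and P → Q holds, so Q follows.

H(x).


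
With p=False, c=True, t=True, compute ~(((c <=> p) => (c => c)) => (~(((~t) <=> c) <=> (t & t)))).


Substitute p=False, c=True, t=True:
c <=> p = True <=> False = False
c => c = True => True = True
(c <=> p) => (c => c) = False => True = True
~t = False
(~t) <=> c = False <=> True = False
t & t = True & True = True
((~t) <=> c) <=> (t & t) = False <=> True = False
~(((~t) <=> c) <=> (t & t)) = True
((c <=> p) => (c => c)) => (~(((~t) <=> c) <=> (t & t))) = True => True = True
~(((c <=> p) => (c => c)) => (~(((~t) <=> c) <=> (t & t)))) = False

False


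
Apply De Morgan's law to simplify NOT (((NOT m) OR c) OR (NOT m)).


De Morgan: the negation of a disjunction is the conjunction of the negations.
Distribute NOT across OR, flipping it to AND, and negate each literal.

(m AND (NOT c)) AND m


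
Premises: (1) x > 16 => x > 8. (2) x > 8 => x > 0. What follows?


Hypothetical syllogism: from (P → Q) and (Q → R), infer (P → R).
Chain the two implications through the shared middle term 'x > 8'.

x > 16 => x > 0


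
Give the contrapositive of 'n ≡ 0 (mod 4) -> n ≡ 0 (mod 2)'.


The contrapositive of (P → Q) is (¬Q → ¬P); it is logically equivalent to the original.
Here P = 'n ≡ 0 (mod 4)' and Q = 'n ≡ 0 (mod 2)'.

If not (n ≡ 0 (mod 2)), then not (n ≡ 0 (mod 4)).


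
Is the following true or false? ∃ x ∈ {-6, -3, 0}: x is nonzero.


Evaluate the predicate on each element: -6:T, -3:T, 0:F.
Witness x = -6 satisfies the predicate.

T


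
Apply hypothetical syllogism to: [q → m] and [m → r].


Hypothetical syllogism: from (P → Q) and (Q → R), infer (P → R).
Chain the two implications through the shared middle term 'm'.

q → r


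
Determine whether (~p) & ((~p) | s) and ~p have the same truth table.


Compare truth tables:
p | s | φ | ψ
-------------
False | False | True | True
True | False | False | False
False | True | True | True
True | True | False | False
The columns φ and ψ agree on every row.

Yes, they are logically equivalent.


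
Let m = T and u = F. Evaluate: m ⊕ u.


Exclusive or is true when exactly one operand is true.
Substitute: m=T, u=F.
T ⊕ F evaluates to T.

T


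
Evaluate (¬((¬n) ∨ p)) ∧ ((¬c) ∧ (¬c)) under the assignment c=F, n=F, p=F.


Substitute c=F, n=F, p=F:
¬n = T
(¬n) ∨ p = T ∨ F = T
¬((¬n) ∨ p) = F
¬c = T
¬c = T
(¬c) ∧ (¬c) = T ∧ T = T
(¬((¬n) ∨ p)) ∧ ((¬c) ∧ (¬c)) = F ∧ T = F

F


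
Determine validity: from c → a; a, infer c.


This is affirming the consequent (fallacy). There exist truth assignments where the premises are all true but the conclusion is false.

Invalid.


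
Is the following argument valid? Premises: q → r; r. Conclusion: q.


This is affirming the consequent (fallacy). There exist truth assignments where the premises are all true but the conclusion is false.

Invalid.


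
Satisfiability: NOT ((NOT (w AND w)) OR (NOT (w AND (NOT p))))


Search for a satisfying assignment over {p, w}.
Try p=F, w=T: the formula evaluates to T.
A satisfying assignment exists.

Satisfiable.


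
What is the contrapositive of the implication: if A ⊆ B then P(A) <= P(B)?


The contrapositive of (P → Q) is (¬Q → ¬P); it is logically equivalent to the original.
Here P = 'A ⊆ B' and Q = 'P(A) <= P(B)'.

If not (P(A) <= P(B)), then not (A ⊆ B).


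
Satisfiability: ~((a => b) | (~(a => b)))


Check all 4 assignments over {a, b}:
a | b | φ
---------
False | False | False
True | False | False
False | True | False
True | True | False
No assignment makes the formula true.

Unsatisfiable.


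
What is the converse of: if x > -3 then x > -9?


The converse of (P → Q) is (Q → P). It is not in general equivalent to the original.
Here P = 'x > -3' and Q = 'x > -9'.

If x > -9, then x > -3.


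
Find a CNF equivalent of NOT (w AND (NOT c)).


Step 1: Apply De Morgan: ¬(w ∧ (¬c)) = ¬w ∨ ¬(¬c).
Step 2: Eliminate any double negations (¬¬X = X).

(NOT w) OR c


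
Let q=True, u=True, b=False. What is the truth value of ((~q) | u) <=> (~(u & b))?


Substitute q=True, u=True, b=False:
~q = False
(~q) | u = False | True = True
u & b = True & False = False
~(u & b) = True
((~q) | u) <=> (~(u & b)) = True <=> True = True

True


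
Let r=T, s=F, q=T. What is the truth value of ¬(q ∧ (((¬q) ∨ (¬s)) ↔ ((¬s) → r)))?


Substitute r=T, s=F, q=T:
¬q = F
¬s = T
(¬q) ∨ (¬s) = F ∨ T = T
¬s = T
(¬s) → r = T → T = T
((¬q) ∨ (¬s)) ↔ ((¬s) → r) = T ↔ T = T
q ∧ (((¬q) ∨ (¬s)) ↔ ((¬s) → r)) = T ∧ T = T
¬(q ∧ (((¬q) ∨ (¬s)) ↔ ((¬s) → r))) = F

F


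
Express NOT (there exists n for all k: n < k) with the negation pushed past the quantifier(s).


Negation flips each quantifier (∀↔∃) and negates the inner predicate.
¬(there exists n for all k: φ) = for all n there exists k: ¬φ.

for all n there exists k: NOT(n < k)


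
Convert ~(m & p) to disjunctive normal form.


Step 1: Apply De Morgan: ¬(m ∧ p) = ¬m ∨ ¬p.

(~m) | (~p)


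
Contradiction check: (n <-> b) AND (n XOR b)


Truth table over {b, n}:
b | n | φ
---------
F | F | F
T | F | F
F | T | F
T | T | F
Every row is false.

Yes, it is a contradiction.


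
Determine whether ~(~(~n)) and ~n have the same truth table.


Compare truth tables:
n | φ | ψ
---------
False | True | True
True | False | False
The columns φ and ψ agree on every row.

Yes, they are logically equivalent.


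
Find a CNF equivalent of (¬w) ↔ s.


Step 1: Rewrite (¬w) ↔ s as ((¬w) → s) ∧ (s → (¬w)).
Step 2: Rewrite each implication as a disjunction.
Step 3: Eliminate any double negations (¬¬X = X).

(w ∨ s) ∧ ((¬s) ∨ (¬w))


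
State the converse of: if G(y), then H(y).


The converse of (P → Q) is (Q → P). It is not in general equivalent to the original.
Here P = 'G(y)' and Q = 'H(y)'.

If H(y), then G(y).


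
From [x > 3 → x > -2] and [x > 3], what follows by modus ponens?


Modus ponens: from (P → Q) and P, infer Q.
P = 'x > 3' is asserted, and P → Q holds, so Q follows.

x > -2.


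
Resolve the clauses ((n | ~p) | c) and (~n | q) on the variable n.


The clauses contain complementary literals n and ~n.
Resolution eliminates this pair and disjoins the remaining literals (merging duplicates).

((c | ~p) | q)


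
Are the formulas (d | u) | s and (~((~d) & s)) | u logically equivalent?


Compare truth tables:
d | s | u | φ | ψ
-----------------
False | False | False | False | True
True | False | False | True | True
False | True | False | True | False
True | True | False | True | True
False | False | True | True | True
True | False | True | True | True
False | True | True | True | True
True | True | True | True | True
They differ at row 1 (d=False, s=False, u=False): φ=False but ψ=True.

No, they are not logically equivalent.


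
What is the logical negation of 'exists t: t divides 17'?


¬(forall x: φ) = exists x: ¬φ, and ¬(exists x: φ) = forall x: ¬φ.
Apply to the existential statement.

forall t: ~(t divides 17)


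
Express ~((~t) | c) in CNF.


Step 1: Apply De Morgan: ¬((¬t) ∨ c) = ¬(¬t) ∧ ¬c.
Step 2: Eliminate any double negations (¬¬X = X).

t & (~c)


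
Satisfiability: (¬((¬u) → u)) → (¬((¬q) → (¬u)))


Search for a satisfying assignment over {q, u}.
Try q=F, u=T: the formula evaluates to T.
A satisfying assignment exists.

Satisfiable.


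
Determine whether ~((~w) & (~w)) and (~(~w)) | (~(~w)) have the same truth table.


Compare truth tables:
w | φ | ψ
---------
False | False | False
True | True | True
The columns φ and ψ agree on every row.

Yes, they are logically equivalent.


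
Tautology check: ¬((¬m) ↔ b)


Build the truth table over {b, m}:
b | m | φ
---------
F | F | T
T | F | F
F | T | F
T | T | T
Counterexample at row 2: with b=T, m=F, the formula is F.

No, it is not a tautology.


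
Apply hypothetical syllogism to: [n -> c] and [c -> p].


Hypothetical syllogism: from (P → Q) and (Q → R), infer (P → R).
Chain the two implications through the shared middle term 'c'.

n -> p


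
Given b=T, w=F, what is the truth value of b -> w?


Implication is false only when antecedent is true and consequent is false.
Substitute: b=T, w=F.
T -> F evaluates to F.

F


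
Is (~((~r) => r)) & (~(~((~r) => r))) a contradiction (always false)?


Truth table over {r}:
r | φ
-----
False | False
True | False
Every row is false.

Yes, it is a contradiction.


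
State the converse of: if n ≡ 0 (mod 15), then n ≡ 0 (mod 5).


The converse of (P → Q) is (Q → P). It is not in general equivalent to the original.
Here P = 'n ≡ 0 (mod 15)' and Q = 'n ≡ 0 (mod 5)'.

If n ≡ 0 (mod 5), then n ≡ 0 (mod 15).


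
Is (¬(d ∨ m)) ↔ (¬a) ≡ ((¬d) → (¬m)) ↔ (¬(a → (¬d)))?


Compare truth tables:
a | d | m | φ | ψ
-----------------
F | F | F | T | F
T | F | F | F | F
F | T | F | F | F
T | T | F | T | T
F | F | T | F | T
T | F | T | T | T
F | T | T | F | F
T | T | T | T | T
They differ at row 1 (a=F, d=F, m=F): φ=T but ψ=F.

No, they are not logically equivalent.


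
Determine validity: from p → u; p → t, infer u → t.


This is (no valid rule). There exist truth assignments where the premises are all true but the conclusion is false.

Invalid.


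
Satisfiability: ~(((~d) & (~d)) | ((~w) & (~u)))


Search for a satisfying assignment over {d, u, w}.
Try d=True, u=True, w=False: the formula evaluates to True.
A satisfying assignment exists.

Satisfiable.


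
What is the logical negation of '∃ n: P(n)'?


¬(∀ x: φ) = ∃ x: ¬φ, and ¬(∃ x: φ) = ∀ x: ¬φ.
Apply to the existential statement.

∀ n: ¬(P(n))


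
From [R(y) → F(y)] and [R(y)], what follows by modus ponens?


Modus ponens: from (P → Q) and P, infer Q.
P = 'R(y)' is asserted, and P → Q holds, so Q follows.

F(y).


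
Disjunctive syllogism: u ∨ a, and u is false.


Disjunctive syllogism: from (P ∨ Q) and ¬P, infer Q.
One disjunct, 'u', is ruled out; the other must hold.

a


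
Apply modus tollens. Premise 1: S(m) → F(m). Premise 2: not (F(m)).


Modus tollens: from (P → Q) and ¬Q, infer ¬P.
Q = 'F(m)' is denied; since P → Q, P must also fail.

Not (S(m)).


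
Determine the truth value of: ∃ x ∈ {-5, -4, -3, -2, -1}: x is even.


Evaluate the predicate on each element: -5:F, -4:T, -3:F, -2:T, -1:F.
Witness x = -4 satisfies the predicate.

T


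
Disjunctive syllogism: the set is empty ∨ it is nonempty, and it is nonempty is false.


Disjunctive syllogism: from (P ∨ Q) and ¬P, infer Q.
One disjunct, 'it is nonempty', is ruled out; the other must hold.

the set is empty


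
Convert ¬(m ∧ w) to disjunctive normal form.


Step 1: Apply De Morgan: ¬(m ∧ w) = ¬m ∨ ¬w.

(¬m) ∨ (¬w)


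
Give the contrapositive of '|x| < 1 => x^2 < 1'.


The contrapositive of (P → Q) is (¬Q → ¬P); it is logically equivalent to the original.
Here P = '|x| < 1' and Q = 'x^2 < 1'.

If not (x^2 < 1), then not (|x| < 1).


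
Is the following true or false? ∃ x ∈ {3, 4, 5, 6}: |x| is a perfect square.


Evaluate the predicate on each element: 3:F, 4:T, 5:F, 6:F.
Witness x = 4 satisfies the predicate.

T


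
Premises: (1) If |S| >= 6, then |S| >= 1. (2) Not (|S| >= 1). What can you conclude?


Modus tollens: from (P → Q) and ¬Q, infer ¬P.
Q = '|S| >= 1' is denied; since P → Q, P must also fail.

Not (|S| >= 6).


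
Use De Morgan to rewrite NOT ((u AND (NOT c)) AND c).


De Morgan: the negation of a conjunction is the disjunction of the negations.
Distribute NOT across AND, flipping it to OR, and negate each literal.

((NOT u) OR c) OR (NOT c)


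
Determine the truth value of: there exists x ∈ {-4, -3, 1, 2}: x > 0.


Evaluate the predicate on each element: -4:F, -3:F, 1:T, 2:T.
Witness x = 1 satisfies the predicate.

T


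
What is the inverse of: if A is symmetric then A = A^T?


The inverse of (P → Q) is (¬P → ¬Q). It is equivalent to the converse, not to the original.
Here P = 'A is symmetric' and Q = 'A = A^T'.

If not (A is symmetric), then not (A = A^T).


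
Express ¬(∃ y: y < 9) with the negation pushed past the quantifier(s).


¬(∀ x: φ) = ∃ x: ¬φ, and ¬(∃ x: φ) = ∀ x: ¬φ.
Apply to the existential statement.

∀ y: ¬(y < 9)


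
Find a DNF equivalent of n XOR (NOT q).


Step 1: n ⊕ (¬q) is true exactly when they disagree: (n ∧ ¬(¬q)) ∨ (¬n ∧ (¬q)).
Step 2: Eliminate any double negations (¬¬X = X).

(n AND q) OR ((NOT n) AND (NOT q))


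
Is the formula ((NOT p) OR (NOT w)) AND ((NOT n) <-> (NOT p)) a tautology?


Build the truth table over {n, p, w}:
n | p | w | φ
-------------
F | F | F | T
T | F | F | F
F | T | F | F
T | T | F | T
F | F | T | T
T | F | T | F
F | T | T | F
T | T | T | F
Counterexample at row 2: with n=T, p=F, w=F, the formula is F.

No, it is not a tautology.


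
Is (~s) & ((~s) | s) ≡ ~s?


Compare truth tables:
s | φ | ψ
---------
False | True | True
True | False | False
The columns φ and ψ agree on every row.

Yes, they are logically equivalent.


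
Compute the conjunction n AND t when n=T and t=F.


Conjunction is true only when both operands are true.
Substitute: n=T, t=F.
T AND F evaluates to F.

F


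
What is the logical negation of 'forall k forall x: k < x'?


Negation flips each quantifier (∀↔∃) and negates the inner predicate.
¬(forall k forall x: φ) = exists k exists x: ¬φ.

exists k exists x: ~(k < x)


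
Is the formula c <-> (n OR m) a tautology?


Build the truth table over {c, m, n}:
c | m | n | φ
-------------
F | F | F | T
T | F | F | F
F | T | F | F
T | T | F | T
F | F | T | F
T | F | T | T
F | T | T | F
T | T | T | T
Counterexample at row 2: with c=T, m=F, n=F, the formula is F.

No, it is not a tautology.


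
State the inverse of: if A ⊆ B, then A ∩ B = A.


The inverse of (P → Q) is (¬P → ¬Q). It is equivalent to the converse, not to the original.
Here P = 'A ⊆ B' and Q = 'A ∩ B = A'.

If not (A ⊆ B), then not (A ∩ B = A).


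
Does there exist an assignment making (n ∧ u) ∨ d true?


Search for a satisfying assignment over {d, n, u}.
Try d=T, n=F, u=F: the formula evaluates to T.
A satisfying assignment exists.

Satisfiable.


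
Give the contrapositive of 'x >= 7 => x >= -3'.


The contrapositive of (P → Q) is (¬Q → ¬P); it is logically equivalent to the original.
Here P = 'x >= 7' and Q = 'x >= -3'.

If not (x >= -3), then not (x >= 7).


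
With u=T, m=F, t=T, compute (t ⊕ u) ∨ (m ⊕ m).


Substitute u=T, m=F, t=T:
t ⊕ u = T ⊕ T = F
m ⊕ m = F ⊕ F = F
(t ⊕ u) ∨ (m ⊕ m) = F ∨ F = F

F


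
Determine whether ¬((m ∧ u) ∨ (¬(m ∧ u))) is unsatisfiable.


Truth table over {m, u}:
m | u | φ
---------
F | F | F
T | F | F
F | T | F
T | T | F
Every row is false.

Yes, it is a contradiction.


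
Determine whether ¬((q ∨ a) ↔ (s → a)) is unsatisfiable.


Truth table over {a, q, s}:
a | q | s | φ
-------------
F | F | F | T
T | F | F | F
F | T | F | F
T | T | F | F
F | F | T | F
T | F | T | F
F | T | T | T
T | T | T | F
Satisfying assignment at row 1: a=F, q=F, s=F gives T.

No, it is not a contradiction.


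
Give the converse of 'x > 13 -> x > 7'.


The converse of (P → Q) is (Q → P). It is not in general equivalent to the original.
Here P = 'x > 13' and Q = 'x > 7'.

If x > 7, then x > 13.


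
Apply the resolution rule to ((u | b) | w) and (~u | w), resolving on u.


The clauses contain complementary literals u and ~u.
Resolution eliminates this pair and disjoins the remaining literals (merging duplicates).

(w | b)


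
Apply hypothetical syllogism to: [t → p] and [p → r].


Hypothetical syllogism: from (P → Q) and (Q → R), infer (P → R).
Chain the two implications through the shared middle term 'p'.

t → r


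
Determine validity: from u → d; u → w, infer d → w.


This is (no valid rule). There exist truth assignments where the premises are all true but the conclusion is false.

Invalid.


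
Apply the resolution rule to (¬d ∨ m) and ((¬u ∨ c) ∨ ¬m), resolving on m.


The clauses contain complementary literals m and ¬m.
Resolution eliminates this pair and disjoins the remaining literals (merging duplicates).

((¬d ∨ c) ∨ ¬u)


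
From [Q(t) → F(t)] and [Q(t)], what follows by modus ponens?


Modus ponens: from (P → Q) and P, infer Q.
P = 'Q(t)' is asserted, and P → Q holds, so Q follows.

F(t).


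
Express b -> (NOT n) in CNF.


Step 1: Rewrite b → (¬n) as ¬b ∨ (¬n).

(NOT b) OR (NOT n)


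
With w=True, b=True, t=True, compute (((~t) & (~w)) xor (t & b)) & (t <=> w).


Substitute w=True, b=True, t=True:
~t = False
~w = False
(~t) & (~w) = False & False = False
t & b = True & True = True
((~t) & (~w)) xor (t & b) = False xor True = True
t <=> w = True <=> True = True
(((~t) & (~w)) xor (t & b)) & (t <=> w) = True & True = True

True


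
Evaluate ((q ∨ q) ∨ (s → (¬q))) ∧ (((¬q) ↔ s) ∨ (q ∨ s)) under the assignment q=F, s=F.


Substitute q=F, s=F:
q ∨ q = F ∨ F = F
¬q = T
s → (¬q) = F → T = T
(q ∨ q) ∨ (s → (¬q)) = F ∨ T = T
¬q = T
(¬q) ↔ s = T ↔ F = F
q ∨ s = F ∨ F = F
((¬q) ↔ s) ∨ (q ∨ s) = F ∨ F = F
((q ∨ q) ∨ (s → (¬q))) ∧ (((¬q) ↔ s) ∨ (q ∨ s)) = T ∧ F = F

F


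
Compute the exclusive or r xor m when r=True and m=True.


Exclusive or is true when exactly one operand is true.
Substitute: r=True, m=True.
True xor True evaluates to False.

False


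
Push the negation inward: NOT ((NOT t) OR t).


De Morgan: the negation of a disjunction is the conjunction of the negations.
Distribute NOT across OR, flipping it to AND, and negate each literal.

t AND (NOT t)


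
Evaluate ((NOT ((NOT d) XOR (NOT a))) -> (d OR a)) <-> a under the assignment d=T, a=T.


Substitute d=T, a=T:
NOT d = F
NOT a = F
(NOT d) XOR (NOT a) = F XOR F = F
NOT ((NOT d) XOR (NOT a)) = T
d OR a = T OR T = T
(NOT ((NOT d) XOR (NOT a))) -> (d OR a) = T -> T = T
((NOT ((NOT d) XOR (NOT a))) -> (d OR a)) <-> a = T <-> T = T

T


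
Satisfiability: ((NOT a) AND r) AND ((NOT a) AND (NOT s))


Search for a satisfying assignment over {a, r, s}.
Try a=F, r=T, s=F: the formula evaluates to T.
A satisfying assignment exists.

Satisfiable.


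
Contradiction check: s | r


Truth table over {r, s}:
r | s | φ
---------
False | False | False
True | False | True
False | True | True
True | True | True
Satisfying assignment at row 2: r=True, s=False gives True.

No, it is not a contradiction.


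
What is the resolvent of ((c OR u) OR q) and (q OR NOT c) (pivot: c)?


The clauses contain complementary literals c and NOTc.
Resolution eliminates this pair and disjoins the remaining literals (merging duplicates).

(q OR u)


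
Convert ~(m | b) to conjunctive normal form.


Step 1: Apply De Morgan: ¬(m ∨ b) = ¬m ∧ ¬b.

(~m) & (~b)


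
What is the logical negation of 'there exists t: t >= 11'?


¬(for all x: φ) = there exists x: ¬φ, and ¬(there exists x: φ) = for all x: ¬φ.
Apply to the existential statement.

for all t: NOT(t >= 11)
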